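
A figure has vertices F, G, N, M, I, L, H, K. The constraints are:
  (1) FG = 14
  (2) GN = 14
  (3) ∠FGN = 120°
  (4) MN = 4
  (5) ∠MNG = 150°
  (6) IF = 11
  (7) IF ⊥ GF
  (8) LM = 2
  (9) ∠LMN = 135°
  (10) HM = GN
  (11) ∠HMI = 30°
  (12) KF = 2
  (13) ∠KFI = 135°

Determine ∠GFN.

Step 1: By the law of cosines on triangle FGN: FN² = 14² + 14² − 2·14·14·cos(120°) = 588, so FN = 14·√3.
Step 2: By the inverse law of cosines on triangle GFN: cos(∠GFN) = (14² + (14·√3)² − 14²) / (2·14·14·√3) = 588/678.96 = 0.866, so ∠GFN = 30°.

Therefore, the measure of angle ∠GFN = 30°.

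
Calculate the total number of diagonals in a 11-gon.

The number of diagonals in an n-gon is n(n - 3)/2.
For n = 11: 11(11 - 3)/2 = 11 × 8 / 2 = 44.

44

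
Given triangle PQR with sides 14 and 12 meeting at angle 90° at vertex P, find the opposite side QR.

The included angle is 90°, so the triangle is right-angled at P. The opposite side QR is the hypotenuse.
By the Pythagorean theorem: QR = sqrt(14^2 + 12^2) = sqrt(340) = 2*sqrt(85).

2*sqrt(85)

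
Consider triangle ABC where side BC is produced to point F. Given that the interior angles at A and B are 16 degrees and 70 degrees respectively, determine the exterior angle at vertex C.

The interior angle at C is 180 - 16 - 70 = 94 degrees.
The exterior angle and interior angle at C are supplementary:
Exterior angle = 180 - 94 = 86 degrees.

86 degrees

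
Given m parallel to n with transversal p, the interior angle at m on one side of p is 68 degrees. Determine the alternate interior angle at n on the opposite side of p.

Alternate interior angles lie on opposite sides of the transversal, between the parallel lines.
By the alternate interior angle theorem, they are equal: 68 degrees.

68 degrees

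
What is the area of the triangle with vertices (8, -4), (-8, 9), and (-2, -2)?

Shoelace: Area = (1/2)|8(9--2) + -8(-2--4) + -2(-4-9)| = (1/2)(98) = 49

49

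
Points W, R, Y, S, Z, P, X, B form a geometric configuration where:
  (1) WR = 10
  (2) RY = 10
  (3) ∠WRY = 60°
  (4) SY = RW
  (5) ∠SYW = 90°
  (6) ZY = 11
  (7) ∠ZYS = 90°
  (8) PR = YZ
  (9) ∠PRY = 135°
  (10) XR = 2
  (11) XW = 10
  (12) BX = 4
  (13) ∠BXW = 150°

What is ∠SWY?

From the given relations: SY = RW = 10.
Step 1: By the law of cosines on triangle WRY: WY² = 10² + 10² − 2·10·10·cos(60°) = 100, so WY = 10.
Step 2: By the law of cosines on triangle WYS: WS² = 10² + 10² − 2·10·10·cos(90°) = 200, so WS = 10·√2.
Step 3: By the inverse law of cosines on triangle SWY: cos(∠SWY) = ((10·√2)² + 10² − 10²) / (2·10·√2·10) = 200/282.84 = 0.7071, so ∠SWY = 45°.

Therefore, the measure of angle ∠SWY = 45°.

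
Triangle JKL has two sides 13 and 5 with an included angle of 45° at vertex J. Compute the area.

Area = (1/2) * JK * JL * sin(J)
Area = (1/2) * 13 * 5 * sin(45°)
Area = (1/2) * 13 * 5 * sqrt(2)/2
Area = 65*sqrt(2)/4

65*sqrt(2)/4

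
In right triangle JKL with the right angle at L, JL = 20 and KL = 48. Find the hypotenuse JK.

In a right triangle, the square of the hypotenuse equals the sum of the squares of the two legs.
The legs are 20 and 48, so the hypotenuse = sqrt(400 + 2304) = sqrt(2704) = 52.

52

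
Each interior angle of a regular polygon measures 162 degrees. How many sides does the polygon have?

The exterior angle is the supplement of the interior angle: 180 - 162 = 18 degrees.
Since the exterior angles of any convex polygon sum to 360 degrees, the number of sides is 360 / 18 = 20.

20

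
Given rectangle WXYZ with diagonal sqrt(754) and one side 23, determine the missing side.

Using the Pythagorean theorem: d^2 = a^2 + b^2
b^2 = d^2 - a^2
b^2 = 754 - 529
b^2 = 225
b = sqrt(225) = 15

15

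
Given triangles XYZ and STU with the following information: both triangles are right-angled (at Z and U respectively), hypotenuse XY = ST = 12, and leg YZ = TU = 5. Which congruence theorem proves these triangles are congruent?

The given information matches HL: The hypotenuse and one leg of two right triangles are equal (Hypotenuse-Leg).

HL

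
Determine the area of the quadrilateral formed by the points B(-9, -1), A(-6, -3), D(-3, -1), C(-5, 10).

Shoelace: sum of cross terms = 78, Area = (1/2)|78| = 39

39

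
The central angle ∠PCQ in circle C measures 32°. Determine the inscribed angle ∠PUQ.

Inscribed angle = 32° / 2 = 16° (inscribed angle theorem).

16°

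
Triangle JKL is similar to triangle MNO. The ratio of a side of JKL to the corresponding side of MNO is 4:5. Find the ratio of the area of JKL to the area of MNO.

The ratio of areas of similar triangles equals the square of the side ratio.
Side ratio = 4:5
Area ratio = (4/5)^2 = 16/25 = 16:25

16:25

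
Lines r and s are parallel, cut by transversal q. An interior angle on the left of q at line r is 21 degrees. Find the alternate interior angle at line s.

Alternate interior angles formed by parallel lines and a transversal are equal.
The given angle is 21 degrees.
The alternate interior angle = 21 degrees.

21 degrees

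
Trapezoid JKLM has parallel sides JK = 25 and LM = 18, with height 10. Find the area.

Area of a trapezoid = (base1 + base2) * height / 2
Area = (25 + 18) * 10 / 2
Area = 43 * 10 / 2
Area = 430 / 2
Area = 215

215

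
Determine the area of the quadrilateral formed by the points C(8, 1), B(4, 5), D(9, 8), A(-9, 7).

Shoelace: sum of cross terms = 93, Area = (1/2)|93| = 93/2

93/2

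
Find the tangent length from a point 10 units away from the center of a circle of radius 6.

tangent = √(d² - r²) = √(10² - 6²) = √(100 - 36) = √64 = 8

8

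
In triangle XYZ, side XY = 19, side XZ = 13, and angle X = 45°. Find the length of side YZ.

Law of cosines: YZ^2 = 19^2 + 13^2 - 2(19)(13)cos(45°) = 530 - 247*sqrt(2), so YZ = sqrt(530 - 247*sqrt(2)).

sqrt(530 - 247*sqrt(2))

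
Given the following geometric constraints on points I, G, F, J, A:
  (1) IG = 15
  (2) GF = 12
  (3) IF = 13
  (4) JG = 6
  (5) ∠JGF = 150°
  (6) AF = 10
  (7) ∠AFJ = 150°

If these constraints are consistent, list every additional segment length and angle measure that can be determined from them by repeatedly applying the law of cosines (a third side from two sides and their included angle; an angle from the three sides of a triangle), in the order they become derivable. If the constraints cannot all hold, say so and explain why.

The constraints are consistent. Derivable facts, in order:
After 1 step:
- FJ ≈ 17.46
- ∠FGI = 56.25°
- ∠FIG = 50.13°
- ∠GFI = 73.62°
After 2 steps:
- JA ≈ 26.59
- ∠FJG = 20.1°
- ∠GFJ = 9.9°
After 3 steps:
- ∠AJF = 10.84°
- ∠FAJ = 19.16°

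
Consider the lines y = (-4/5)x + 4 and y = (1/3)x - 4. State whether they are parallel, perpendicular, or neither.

Slope of line 1: m1 = -4/5
Slope of line 2: m2 = 1/3
m1 != m2 and m1*m2 = -4/15 != -1. Neither.

Neither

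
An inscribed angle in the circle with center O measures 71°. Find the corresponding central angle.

Central angle = 2 × 71° = 142° (inscribed angle theorem).

142°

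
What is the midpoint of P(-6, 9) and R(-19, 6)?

The midpoint is the average of the coordinates:
x: (-6 + -19)/2 = -25/2
y: (9 + 6)/2 = 15/2
Midpoint = (-25/2, 15/2)

(-25/2, 15/2)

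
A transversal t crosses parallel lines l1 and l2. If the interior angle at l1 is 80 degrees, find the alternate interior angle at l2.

Alternate interior angles formed by parallel lines and a transversal are equal.
The given angle is 80 degrees.
The alternate interior angle = 80 degrees.

80 degrees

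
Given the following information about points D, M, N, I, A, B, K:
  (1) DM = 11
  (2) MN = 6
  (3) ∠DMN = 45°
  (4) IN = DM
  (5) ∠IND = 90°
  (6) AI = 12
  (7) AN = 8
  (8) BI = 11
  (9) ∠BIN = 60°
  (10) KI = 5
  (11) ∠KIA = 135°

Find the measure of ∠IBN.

From the given relations: IN = DM = 11.
Step 1: By the law of cosines on triangle BIN: BN² = 11² + 11² − 2·11·11·cos(60°) = 121, so BN = 11.
Step 2: By the inverse law of cosines on triangle IBN: cos(∠IBN) = (11² + 11² − 11²) / (2·11·11) = 121/242 = 0.5, so ∠IBN = 60°.

Therefore, the measure of angle ∠IBN = 60°.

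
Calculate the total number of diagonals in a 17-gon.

Total line segments between 17 vertices = C(17,2) = 136.
Subtract the 17 sides: 136 - 17 = 119 diagonals.

119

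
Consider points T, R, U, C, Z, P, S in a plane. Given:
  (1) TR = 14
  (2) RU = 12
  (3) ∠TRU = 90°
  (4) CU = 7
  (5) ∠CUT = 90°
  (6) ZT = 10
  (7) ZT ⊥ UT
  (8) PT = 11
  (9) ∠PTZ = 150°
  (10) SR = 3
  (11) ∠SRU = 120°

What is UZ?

Step 1: By the law of cosines on triangle URT: UT² = 12² + 14² − 2·12·14·cos(90°) = 340, so UT = 2·√85.
Step 2: By the law of cosines on triangle UTZ: UZ² = (2·√85)² + 10² − 2·2·√85·10·cos(90°) = 440, so UZ = 2·√110.

Therefore, the length of UZ = 2·√110.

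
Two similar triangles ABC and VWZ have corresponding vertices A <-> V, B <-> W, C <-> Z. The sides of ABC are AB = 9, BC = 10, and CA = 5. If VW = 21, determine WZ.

k = 21/9 = 7/3. WZ = 7/3 * 10 = 70/3.

70/3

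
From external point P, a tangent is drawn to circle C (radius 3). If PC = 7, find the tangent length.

tangent = √(d² - r²) = √(7² - 3²) = √(49 - 9) = √40 = 2*sqrt(10)

2*sqrt(10)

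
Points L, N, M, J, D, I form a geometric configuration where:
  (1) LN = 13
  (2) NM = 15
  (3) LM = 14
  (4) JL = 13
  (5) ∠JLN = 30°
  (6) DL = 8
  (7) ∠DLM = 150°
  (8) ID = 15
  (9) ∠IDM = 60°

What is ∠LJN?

Step 1: By the law of cosines on triangle JLN: JN² = 13² + 13² − 2·13·13·cos(30°) = 45.28, so JN ≈ 6.73.
Step 2: By the inverse law of cosines on triangle LJN: cos(∠LJN) = (13² + 6.73² − 13²) / (2·13·6.73) = 45.28/174.96 = 0.2588, so ∠LJN = 75°.

Therefore, the measure of angle ∠LJN = 75°.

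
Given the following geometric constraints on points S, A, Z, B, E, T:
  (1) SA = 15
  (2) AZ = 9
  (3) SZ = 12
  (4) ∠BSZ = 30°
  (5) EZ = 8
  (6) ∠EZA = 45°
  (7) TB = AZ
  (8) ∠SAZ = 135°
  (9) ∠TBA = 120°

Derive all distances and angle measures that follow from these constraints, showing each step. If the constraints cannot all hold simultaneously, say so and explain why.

These constraints are not satisfiable: (1), (2) and (3) fix all three sides of triangle SAZ, so by the law of cosines cos(∠SAZ) = (15² + 9² − 12²) / (2·15·9) = 0.6000, i.e. ∠SAZ ≈ 53.13°, which contradicts (8) ∠SAZ = 135°. No planar figure meets all of them, so nothing further can be derived.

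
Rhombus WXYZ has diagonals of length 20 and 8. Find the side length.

In a rhombus, the diagonals bisect each other perpendicularly, creating four congruent right triangles.
Each triangle has legs 10 (half of 20) and 4 (half of 8).
The hypotenuse of each right triangle is a side of the rhombus:
side = sqrt(10^2 + 4^2) = sqrt(116) = 2*sqrt(29)

2*sqrt(29)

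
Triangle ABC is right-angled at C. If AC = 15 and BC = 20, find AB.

By the Pythagorean theorem: AB^2 = AC^2 + BC^2
AB^2 = 15^2 + 20^2 = 225 + 400 = 625
AB = sqrt(625) = 25

25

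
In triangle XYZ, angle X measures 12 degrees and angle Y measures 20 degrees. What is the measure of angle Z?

By the triangle angle sum property, the three interior angles of any triangle add up to 180°.
We know angle X = 12° and angle Y = 20°, so their sum is 32°.
Therefore angle Z = 180° - 32° = 148°.

148 degrees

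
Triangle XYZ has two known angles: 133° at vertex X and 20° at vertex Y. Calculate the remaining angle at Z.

Let angle Z = x. Then 133 + 20 + x = 180.
x = 180 - 153 = 27 degrees.

27 degrees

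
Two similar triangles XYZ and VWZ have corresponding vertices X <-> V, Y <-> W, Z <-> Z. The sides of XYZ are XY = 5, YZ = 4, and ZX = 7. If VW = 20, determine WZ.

Similar triangles have proportional sides. Setting up the proportion:
VW / XY = WZ / YZ
20 / 5 = WZ / 4
WZ = 4 * 20 / 5 = 16.

16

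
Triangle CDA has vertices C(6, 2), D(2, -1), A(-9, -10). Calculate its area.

Using the Shoelace formula for a triangle:
Area = (1/2)|x0(y1 - y2) + x1(y2 - y0) + x2(y0 - y1)|
Area = (1/2)|6(-1 - -10) + 2(-10 - 2) + -9(2 - -1)|
Area = (1/2)|54 + -24 + -27|
Area = (1/2)|3|
Area = (1/2)(3)
Area = 3/2

3/2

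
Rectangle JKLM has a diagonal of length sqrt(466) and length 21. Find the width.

The diagonal of a rectangle forms a right triangle with the two sides.
Rearranging the Pythagorean theorem: missing side = sqrt(d^2 - known^2).
= sqrt(466 - 441) = sqrt(25) = 5.

5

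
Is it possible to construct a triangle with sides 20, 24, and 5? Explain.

Sort the sides: 5, 20, 24.
It suffices to check that the sum of the two smallest exceeds the largest:
5 + 20 = 25 > 24. ✓
Yes, a valid triangle can be formed.

Yes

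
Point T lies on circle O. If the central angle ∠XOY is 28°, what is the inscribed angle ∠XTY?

By the inscribed angle theorem, the inscribed angle is half the central angle.
Inscribed angle = 28° / 2 = 14°

14°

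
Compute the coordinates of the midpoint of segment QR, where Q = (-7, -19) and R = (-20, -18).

The midpoint is the average of the coordinates:
x: (-7 + -20)/2 = -27/2
y: (-19 + -18)/2 = -37/2
Midpoint = (-27/2, -37/2)

(-27/2, -37/2)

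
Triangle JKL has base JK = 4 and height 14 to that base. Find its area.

A triangle's area is half the area of a rectangle with the same base and height.
Area = (1/2) * 4 * 14 = 28.

28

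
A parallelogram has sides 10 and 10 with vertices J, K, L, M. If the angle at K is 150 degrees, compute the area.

Area = 10 * 10 * sin(150°) = 100 * 1/2 = 50

50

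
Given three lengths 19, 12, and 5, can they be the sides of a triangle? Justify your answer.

Check the triangle inequality: 12 + 5 = 17 ≤ 19.
Since the sum of two sides does not exceed the third, no triangle can be formed.

No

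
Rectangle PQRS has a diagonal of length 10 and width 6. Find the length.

b = sqrt(d^2 - a^2) = sqrt(100 - 36) = sqrt(64) = 8

8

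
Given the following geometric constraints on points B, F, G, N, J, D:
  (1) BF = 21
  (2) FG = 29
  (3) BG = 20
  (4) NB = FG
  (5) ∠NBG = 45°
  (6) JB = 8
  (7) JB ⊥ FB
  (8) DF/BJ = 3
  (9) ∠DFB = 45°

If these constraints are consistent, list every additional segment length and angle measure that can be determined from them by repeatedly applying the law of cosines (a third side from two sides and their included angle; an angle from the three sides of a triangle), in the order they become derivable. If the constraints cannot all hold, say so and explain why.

The constraints are consistent. Derivable facts, in order:
After 1 step:
- BD ≈ 17.44
- FJ ≈ 22.47
- GN ≈ 20.51
- ∠BFG = 43.6°
- ∠BGF = 46.4°
- ∠FBG = 90°
After 2 steps:
- ∠BDF = 58.36°
- ∠BFJ = 20.85°
- ∠BGN = 91.41°
- ∠BJF = 69.15°
- ∠BNG = 43.59°
- ∠DBF = 76.64°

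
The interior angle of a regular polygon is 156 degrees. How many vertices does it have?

Each interior angle of a regular n-gon is (n - 2) * 180 / n.
Setting this equal to 156:
(n - 2) * 180 / n = 156
Each exterior angle = 180 - 156 = 24 degrees.
Since exterior angles sum to 360: n = 360 / 24 = 15.

15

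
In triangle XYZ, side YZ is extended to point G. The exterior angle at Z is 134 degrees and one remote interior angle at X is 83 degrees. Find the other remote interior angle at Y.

The exterior angle theorem states that an exterior angle equals the sum of the two non-adjacent interior angles.
So 134 = 83 + angle Y, which gives angle Y = 134 - 83 = 51 degrees.

51 degrees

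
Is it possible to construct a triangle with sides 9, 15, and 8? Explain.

Yes.
The triangle inequality requires that the sum of any two sides exceeds the third.
Here 8 + 9 = 17 > 15, so the condition is met.

Yes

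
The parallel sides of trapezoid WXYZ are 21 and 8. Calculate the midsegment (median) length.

The midsegment (median) of a trapezoid connects the midpoints of the non-parallel sides.
Its length is the average of the two bases: (21 + 8) / 2 = 29/2.

29/2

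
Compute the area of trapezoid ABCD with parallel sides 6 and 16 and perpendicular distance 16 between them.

A trapezoid's area equals the midsegment times the height.
The midsegment is (6 + 16) / 2 = 11.
Area = 11 * 16 = 176.

176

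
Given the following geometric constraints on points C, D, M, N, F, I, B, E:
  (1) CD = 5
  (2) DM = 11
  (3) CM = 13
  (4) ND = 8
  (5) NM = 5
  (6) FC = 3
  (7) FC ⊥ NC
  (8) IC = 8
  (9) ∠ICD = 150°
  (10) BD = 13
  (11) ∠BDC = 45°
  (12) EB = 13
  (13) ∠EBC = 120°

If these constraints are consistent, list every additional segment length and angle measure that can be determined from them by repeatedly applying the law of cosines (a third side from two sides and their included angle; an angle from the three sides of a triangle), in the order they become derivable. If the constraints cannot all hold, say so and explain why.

The constraints are consistent. Derivable facts, in order:
After 1 step:
- CB ≈ 10.1
- DI ≈ 12.58
- ∠CDM = 102.07°
- ∠CMD = 22.09°
- ∠DCM = 55.84°
- ∠DMN = 41.8°
- ∠DNM = 113.58°
- ∠MDN = 24.62°
After 2 steps:
- CE ≈ 20.06
- ∠BCD = 114.52°
- ∠CBD = 20.48°
- ∠CDI = 18.54°
- ∠CID = 11.46°
After 3 steps:
- ∠BCE = 34.14°
- ∠BEC = 25.86°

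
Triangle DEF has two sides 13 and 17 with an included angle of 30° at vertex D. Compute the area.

Area = (1/2)(13)(17) sin(30°) = (1/2)(13)(17)(1/2) = 221/4

221/4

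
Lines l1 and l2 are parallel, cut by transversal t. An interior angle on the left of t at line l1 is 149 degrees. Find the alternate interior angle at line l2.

Alternate interior angles lie on opposite sides of the transversal, between the parallel lines.
By the alternate interior angle theorem, they are equal: 149 degrees.

149 degrees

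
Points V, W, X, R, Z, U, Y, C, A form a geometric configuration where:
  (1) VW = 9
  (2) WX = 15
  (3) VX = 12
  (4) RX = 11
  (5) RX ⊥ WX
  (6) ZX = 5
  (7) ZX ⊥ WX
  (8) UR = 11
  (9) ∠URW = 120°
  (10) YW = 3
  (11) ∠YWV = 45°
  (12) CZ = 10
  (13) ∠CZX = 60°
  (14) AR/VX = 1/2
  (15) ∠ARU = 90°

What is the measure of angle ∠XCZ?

Step 1: By the law of cosines on triangle CZX: CX² = 10² + 5² − 2·10·5·cos(60°) = 75, so CX = 5·√3.
Step 2: By the inverse law of cosines on triangle XCZ: cos(∠XCZ) = ((5·√3)² + 10² − 5²) / (2·5·√3·10) = 150/173.21 = 0.866, so ∠XCZ = 30°.

Therefore, the measure of angle ∠XCZ = 30°.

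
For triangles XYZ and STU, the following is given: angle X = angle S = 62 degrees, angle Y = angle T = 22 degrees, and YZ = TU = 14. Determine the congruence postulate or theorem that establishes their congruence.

The given information matches AAS: Two pairs of corresponding angles and a non-included side are equal (Angle-Angle-Side).

AAS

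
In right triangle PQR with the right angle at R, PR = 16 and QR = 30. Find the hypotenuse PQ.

By the Pythagorean theorem: PQ^2 = PR^2 + QR^2
PQ^2 = 16^2 + 30^2 = 256 + 900 = 1156
PQ = sqrt(1156) = 34

34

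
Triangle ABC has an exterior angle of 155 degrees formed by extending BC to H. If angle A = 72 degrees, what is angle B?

The exterior angle theorem states that an exterior angle equals the sum of the two non-adjacent interior angles.
So 155 = 72 + angle B, which gives angle B = 155 - 72 = 83 degrees.

83 degrees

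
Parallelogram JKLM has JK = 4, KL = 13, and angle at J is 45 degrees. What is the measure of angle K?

Opposite sides of a parallelogram are parallel, so consecutive angles form co-interior angles on a transversal.
Co-interior angles sum to 180°, giving angle K = 180 - 45 = 135 degrees.

135 degrees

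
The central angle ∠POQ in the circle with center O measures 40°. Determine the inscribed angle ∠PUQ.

An inscribed angle intercepts an arc from a point on the circle, while the central angle intercepts the same arc from the center.
The inscribed angle is always half the central angle: 40° / 2 = 20°.

20°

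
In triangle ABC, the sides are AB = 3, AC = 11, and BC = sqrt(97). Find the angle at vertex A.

By the inverse law of cosines: cos(A) = (AB² + AC² - BC²) / (2 × AB × AC)
cos(A) = (3² + 11² - (sqrt(97))²) / (2 × 3 × 11)
cos(A) = (9 + 121 - (97)) / 66
cos(A) = 1/2
A = arccos(1/2) = 60°

60°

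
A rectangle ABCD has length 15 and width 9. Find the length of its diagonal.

Using the Pythagorean theorem:
d² = 15² + 9² = 225 + 81 = 306
d = sqrt(306) = 3*sqrt(34)

3*sqrt(34)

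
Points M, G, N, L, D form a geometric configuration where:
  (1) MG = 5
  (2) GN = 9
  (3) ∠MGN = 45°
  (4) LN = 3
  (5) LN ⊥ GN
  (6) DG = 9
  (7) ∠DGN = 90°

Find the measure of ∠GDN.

Step 1: By the law of cosines on triangle DGN: DN² = 9² + 9² − 2·9·9·cos(90°) = 162, so DN = 9·√2.
Step 2: By the inverse law of cosines on triangle GDN: cos(∠GDN) = (9² + (9·√2)² − 9²) / (2·9·9·√2) = 162/229.1 = 0.7071, so ∠GDN = 45°.

Therefore, the measure of angle ∠GDN = 45°.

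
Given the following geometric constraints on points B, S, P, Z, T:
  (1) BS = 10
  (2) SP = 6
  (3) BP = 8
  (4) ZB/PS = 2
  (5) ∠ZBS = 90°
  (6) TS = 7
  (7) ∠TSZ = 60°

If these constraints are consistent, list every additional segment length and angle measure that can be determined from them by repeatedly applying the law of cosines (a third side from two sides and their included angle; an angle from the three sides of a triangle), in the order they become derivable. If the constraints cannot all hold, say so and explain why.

The constraints are consistent. Derivable facts, in order:
After 1 step:
- SZ = 2·√61
- ∠BPS = 90°
- ∠BSP = 53.13°
- ∠PBS = 36.87°
After 2 steps:
- ZT ≈ 13.55
- ∠BSZ = 50.19°
- ∠BZS = 39.81°
After 3 steps:
- ∠STZ = 93.43°
- ∠SZT = 26.57°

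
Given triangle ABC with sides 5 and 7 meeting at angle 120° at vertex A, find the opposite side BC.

When two sides and the included angle are known, the law of cosines gives the third side.
c^2 = a^2 + b^2 - 2ab cos(C) generalizes the Pythagorean theorem to non-right triangles.
Here: BC^2 = 25 + 49 - 70*(-1/2) = 109
BC = sqrt(109)

sqrt(109)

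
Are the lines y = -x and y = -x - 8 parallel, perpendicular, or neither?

Slope of line 1: m1 = -1
Slope of line 2: m2 = -1
Two lines are parallel if and only if they have equal slopes (or both are vertical).
Here m1 = m2 = -1, confirming the lines are parallel.

Parallel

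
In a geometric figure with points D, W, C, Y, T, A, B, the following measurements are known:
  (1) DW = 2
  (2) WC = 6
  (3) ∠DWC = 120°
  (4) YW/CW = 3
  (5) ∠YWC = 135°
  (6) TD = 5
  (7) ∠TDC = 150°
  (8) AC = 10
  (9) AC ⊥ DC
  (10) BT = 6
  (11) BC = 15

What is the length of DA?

Step 1: By the law of cosines on triangle CWD: CD² = 6² + 2² − 2·6·2·cos(120°) = 52, so CD = 2·√13.
Step 2: By the law of cosines on triangle DCA: DA² = (2·√13)² + 10² − 2·2·√13·10·cos(90°) = 152, so DA = 2·√38.

Therefore, the length of DA = 2·√38.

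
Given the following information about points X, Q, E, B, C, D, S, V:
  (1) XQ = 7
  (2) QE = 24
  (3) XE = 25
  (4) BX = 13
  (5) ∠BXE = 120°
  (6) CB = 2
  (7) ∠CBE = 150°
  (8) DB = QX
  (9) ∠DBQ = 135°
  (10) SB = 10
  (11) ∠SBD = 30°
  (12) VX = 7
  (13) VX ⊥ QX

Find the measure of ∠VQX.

Step 1: By the law of cosines on triangle QXV: QV² = 7² + 7² − 2·7·7·cos(90°) = 98, so QV = 7·√2.
Step 2: By the inverse law of cosines on triangle VQX: cos(∠VQX) = ((7·√2)² + 7² − 7²) / (2·7·√2·7) = 98/138.59 = 0.7071, so ∠VQX = 45°.

Therefore, the measure of angle ∠VQX = 45°.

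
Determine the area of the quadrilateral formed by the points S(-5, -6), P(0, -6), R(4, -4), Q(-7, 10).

Using the Shoelace formula for a quadrilateral (vertices in order):
Area = (1/2)|sum of (x_i * y_(i+1) - x_(i+1) * y_i)|
Terms: (-5*-6 - 0*-6) = 30, (0*-4 - 4*-6) = 24, (4*10 - -7*-4) = 12, (-7*-6 - -5*10) = 92
Sum = 158
Area = (1/2)(158) = 79

79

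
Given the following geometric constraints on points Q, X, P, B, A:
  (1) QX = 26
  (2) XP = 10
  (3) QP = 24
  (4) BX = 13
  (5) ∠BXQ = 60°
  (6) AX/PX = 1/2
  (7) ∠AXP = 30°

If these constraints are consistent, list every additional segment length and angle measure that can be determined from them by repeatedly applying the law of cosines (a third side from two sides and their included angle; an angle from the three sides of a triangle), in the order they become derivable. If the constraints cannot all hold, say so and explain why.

The constraints are consistent. Derivable facts, in order:
After 1 step:
- PA ≈ 6.2
- QB = 13·√3
- ∠PQX = 22.62°
- ∠PXQ = 67.38°
- ∠QPX = 90°
After 2 steps:
- ∠APX = 23.79°
- ∠BQX = 30°
- ∠PAX = 126.21°
- ∠QBX = 90°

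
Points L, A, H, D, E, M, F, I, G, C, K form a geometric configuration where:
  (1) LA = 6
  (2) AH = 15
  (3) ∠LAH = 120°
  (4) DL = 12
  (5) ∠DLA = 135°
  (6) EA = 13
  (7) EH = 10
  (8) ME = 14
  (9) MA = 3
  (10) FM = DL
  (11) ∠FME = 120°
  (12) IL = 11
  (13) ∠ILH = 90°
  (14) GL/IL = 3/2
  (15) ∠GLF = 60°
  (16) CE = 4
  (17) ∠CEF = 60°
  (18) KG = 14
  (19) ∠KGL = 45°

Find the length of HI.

Step 1: By the law of cosines on triangle LAH: LH² = 6² + 15² − 2·6·15·cos(120°) = 351, so LH = 3·√39.
Step 2: By the law of cosines on triangle HLI: HI² = (3·√39)² + 11² − 2·3·√39·11·cos(90°) = 472, so HI = 2·√118.

Therefore, the length of HI = 2·√118.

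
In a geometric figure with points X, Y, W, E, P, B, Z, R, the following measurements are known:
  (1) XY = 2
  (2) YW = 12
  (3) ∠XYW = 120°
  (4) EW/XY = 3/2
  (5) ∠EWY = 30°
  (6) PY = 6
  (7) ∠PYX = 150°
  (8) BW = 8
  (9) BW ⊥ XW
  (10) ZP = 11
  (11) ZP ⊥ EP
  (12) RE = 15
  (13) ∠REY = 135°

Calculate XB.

Step 1: By the law of cosines on triangle XYW: XW² = 2² + 12² − 2·2·12·cos(120°) = 172, so XW = 2·√43.
Step 2: By the law of cosines on triangle XWB: XB² = (2·√43)² + 8² − 2·2·√43·8·cos(90°) = 236, so XB = 2·√59.

Therefore, the length of XB = 2·√59.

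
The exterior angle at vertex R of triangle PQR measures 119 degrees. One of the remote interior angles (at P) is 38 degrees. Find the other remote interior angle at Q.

The exterior angle theorem states that an exterior angle equals the sum of the two non-adjacent interior angles.
So 119 = 38 + angle Q, which gives angle Q = 119 - 38 = 81 degrees.

81 degrees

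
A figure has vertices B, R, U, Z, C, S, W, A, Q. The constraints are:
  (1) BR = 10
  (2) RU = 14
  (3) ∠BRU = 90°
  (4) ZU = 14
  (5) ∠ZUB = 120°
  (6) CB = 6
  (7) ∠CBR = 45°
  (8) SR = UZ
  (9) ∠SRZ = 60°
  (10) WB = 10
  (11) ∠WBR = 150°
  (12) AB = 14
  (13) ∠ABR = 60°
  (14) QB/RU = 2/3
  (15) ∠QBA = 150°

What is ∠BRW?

Step 1: By the law of cosines on triangle RBW: RW² = 10² + 10² − 2·10·10·cos(150°) = 373.21, so RW ≈ 19.32.
Step 2: By the inverse law of cosines on triangle BRW: cos(∠BRW) = (10² + 19.32² − 10²) / (2·10·19.32) = 373.21/386.37 = 0.9659, so ∠BRW = 15°.

Therefore, the measure of angle ∠BRW = 15°.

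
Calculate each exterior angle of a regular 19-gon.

Each exterior angle of a regular n-gon is 360 / n.
For n = 19: 360 / 19 = 360/19 degrees.

360/19 degrees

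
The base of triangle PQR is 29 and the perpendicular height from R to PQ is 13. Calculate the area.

A triangle's area is half the area of a rectangle with the same base and height.
Area = (1/2) * 29 * 13 = 377/2.

377/2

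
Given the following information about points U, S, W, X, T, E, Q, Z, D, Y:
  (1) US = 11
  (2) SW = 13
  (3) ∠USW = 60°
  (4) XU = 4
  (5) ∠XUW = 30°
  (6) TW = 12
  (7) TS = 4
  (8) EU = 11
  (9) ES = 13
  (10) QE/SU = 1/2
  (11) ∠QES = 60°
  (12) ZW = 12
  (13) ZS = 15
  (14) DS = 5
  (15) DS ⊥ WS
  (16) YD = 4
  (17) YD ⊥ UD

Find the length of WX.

Step 1: By the law of cosines on triangle USW: UW² = 11² + 13² − 2·11·13·cos(60°) = 147, so UW = 7·√3.
Step 2: By the law of cosines on triangle WUX: WX² = (7·√3)² + 4² − 2·7·√3·4·cos(30°) = 79, so WX = √79.

Therefore, the length of WX = √79.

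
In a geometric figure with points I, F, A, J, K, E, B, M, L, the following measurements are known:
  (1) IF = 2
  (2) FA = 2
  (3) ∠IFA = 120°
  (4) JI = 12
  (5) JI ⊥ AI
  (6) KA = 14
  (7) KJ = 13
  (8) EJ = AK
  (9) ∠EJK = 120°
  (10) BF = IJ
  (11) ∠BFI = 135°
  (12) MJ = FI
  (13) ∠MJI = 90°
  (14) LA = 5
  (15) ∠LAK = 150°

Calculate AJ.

Step 1: By the law of cosines on triangle AFI: AI² = 2² + 2² − 2·2·2·cos(120°) = 12, so AI = 2·√3.
Step 2: By the law of cosines on triangle AIJ: AJ² = (2·√3)² + 12² − 2·2·√3·12·cos(90°) = 156, so AJ = 2·√39.

Therefore, the length of AJ = 2·√39.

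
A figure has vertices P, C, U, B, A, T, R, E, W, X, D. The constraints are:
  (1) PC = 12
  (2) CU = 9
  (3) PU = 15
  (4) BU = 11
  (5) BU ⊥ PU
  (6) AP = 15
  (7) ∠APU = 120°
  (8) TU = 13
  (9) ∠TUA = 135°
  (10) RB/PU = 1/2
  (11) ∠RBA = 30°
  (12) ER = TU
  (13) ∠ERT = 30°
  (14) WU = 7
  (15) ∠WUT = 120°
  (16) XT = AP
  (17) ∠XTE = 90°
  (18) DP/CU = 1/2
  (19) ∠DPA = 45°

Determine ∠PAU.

Step 1: By the law of cosines on triangle APU: AU² = 15² + 15² − 2·15·15·cos(120°) = 675, so AU = 15·√3.
Step 2: By the inverse law of cosines on triangle PAU: cos(∠PAU) = (15² + (15·√3)² − 15²) / (2·15·15·√3) = 675/779.42 = 0.866, so ∠PAU = 30°.

Therefore, the measure of angle ∠PAU = 30°.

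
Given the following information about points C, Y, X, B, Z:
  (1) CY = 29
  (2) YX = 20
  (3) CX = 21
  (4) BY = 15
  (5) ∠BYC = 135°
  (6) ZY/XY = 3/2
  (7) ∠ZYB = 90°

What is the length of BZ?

From the given relations: ZY = 3/2·XY = 3/2·20 = 30.
Step 1: By the law of cosines on triangle BYZ: BZ² = 15² + 30² − 2·15·30·cos(90°) = 1125, so BZ = 15·√5.

Therefore, the length of BZ = 15·√5.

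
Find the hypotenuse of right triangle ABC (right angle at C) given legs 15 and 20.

AB = sqrt(15^2 + 20^2) = sqrt(625) = 25

25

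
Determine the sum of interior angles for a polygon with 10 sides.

The sum of interior angles of an n-sided polygon is (n - 2) * 180.
For n = 10: (10 - 2) * 180 = 8 * 180 = 1440 degrees.

1440 degrees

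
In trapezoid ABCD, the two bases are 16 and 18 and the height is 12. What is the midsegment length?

The midsegment of a trapezoid = (base1 + base2) / 2
midsegment = (16 + 18) / 2
midsegment = 34 / 2
midsegment = 17

17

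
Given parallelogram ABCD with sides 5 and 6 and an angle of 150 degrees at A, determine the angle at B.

Opposite sides of a parallelogram are parallel, so consecutive angles form co-interior angles on a transversal.
Co-interior angles sum to 180°, giving angle B = 180 - 150 = 30 degrees.

30 degrees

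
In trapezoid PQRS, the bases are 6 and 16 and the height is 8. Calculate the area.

Area of a trapezoid = (base1 + base2) * height / 2
Area = (6 + 16) * 8 / 2
Area = 22 * 8 / 2
Area = 176 / 2
Area = 88

88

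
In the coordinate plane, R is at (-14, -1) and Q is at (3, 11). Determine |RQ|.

d = sqrt((3 - -14)^2 + (11 - -1)^2)
d = sqrt(17^2 + 12^2)
d = sqrt(289 + 144)
d = sqrt(433)

sqrt(433)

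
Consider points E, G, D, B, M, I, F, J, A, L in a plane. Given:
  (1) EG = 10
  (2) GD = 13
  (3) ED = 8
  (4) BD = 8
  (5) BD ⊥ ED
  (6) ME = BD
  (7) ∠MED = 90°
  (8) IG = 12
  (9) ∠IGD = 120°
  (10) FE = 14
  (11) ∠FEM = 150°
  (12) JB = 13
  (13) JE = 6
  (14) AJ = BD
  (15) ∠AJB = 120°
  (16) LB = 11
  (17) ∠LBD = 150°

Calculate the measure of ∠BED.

Step 1: By the law of cosines on triangle EDB: EB² = 8² + 8² − 2·8·8·cos(90°) = 128, so EB = 8·√2.
Step 2: By the inverse law of cosines on triangle BED: cos(∠BED) = ((8·√2)² + 8² − 8²) / (2·8·√2·8) = 128/181.02 = 0.7071, so ∠BED = 45°.

Therefore, the measure of angle ∠BED = 45°.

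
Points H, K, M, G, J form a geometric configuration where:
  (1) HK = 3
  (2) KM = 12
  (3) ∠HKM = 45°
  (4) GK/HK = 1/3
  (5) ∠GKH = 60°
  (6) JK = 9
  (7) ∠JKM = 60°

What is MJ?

Step 1: By the law of cosines on triangle MKJ: MJ² = 12² + 9² − 2·12·9·cos(60°) = 117, so MJ = 3·√13.

Therefore, the length of MJ = 3·√13.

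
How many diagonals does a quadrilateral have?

Total line segments between 4 vertices = C(4,2) = 6.
Subtract the 4 sides: 6 - 4 = 2 diagonals.

2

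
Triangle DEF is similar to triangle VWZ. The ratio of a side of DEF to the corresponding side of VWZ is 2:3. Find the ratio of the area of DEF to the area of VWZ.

Area ratio = (side ratio)^2 = (2/3)^2 = 4:9.

4:9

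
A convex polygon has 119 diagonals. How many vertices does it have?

Using d = n(n - 3)/2, we solve 119 = n(n - 3)/2.
So n(n - 3) = 238.
Testing n = 17: 17 * 14 = 238 = 238. Correct.
The polygon has 17 sides.

17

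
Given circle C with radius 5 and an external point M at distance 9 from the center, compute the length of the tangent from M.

Let T be the point of tangency. Then CT ⊥ MT (radius ⊥ tangent).
In right triangle CTM: CM² = CT² + MT²
9² = 5² + MT²
MT² = 56, MT = 2*sqrt(14)

2*sqrt(14)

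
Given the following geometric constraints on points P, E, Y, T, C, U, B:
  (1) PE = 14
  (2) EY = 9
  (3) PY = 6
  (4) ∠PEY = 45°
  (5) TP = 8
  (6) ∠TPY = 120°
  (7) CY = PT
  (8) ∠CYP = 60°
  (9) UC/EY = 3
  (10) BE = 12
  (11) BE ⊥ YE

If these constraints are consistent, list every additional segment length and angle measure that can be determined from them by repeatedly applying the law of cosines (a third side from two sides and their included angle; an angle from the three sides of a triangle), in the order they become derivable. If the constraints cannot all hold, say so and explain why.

These constraints are not satisfiable: (1), (2) and (3) fix all three sides of triangle PEY, so by the law of cosines cos(∠PEY) = (14² + 9² − 6²) / (2·14·9) = 0.9563, i.e. ∠PEY ≈ 16.99°, which contradicts (4) ∠PEY = 45°. No planar figure meets all of them, so nothing further can be derived.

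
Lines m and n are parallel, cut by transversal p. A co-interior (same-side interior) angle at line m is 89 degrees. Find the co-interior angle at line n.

Co-interior angles (same-side interior) formed by parallel lines and a transversal are supplementary (sum to 180 degrees).
The given angle is 89 degrees.
The co-interior angle = 180 - 89 = 91 degrees.

91 degrees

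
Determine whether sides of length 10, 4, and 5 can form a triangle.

The longest side is 10. The other two sides sum to 4 + 5 = 9.
Since 9 ≤ 10, the two shorter sides cannot reach around to close the triangle.

No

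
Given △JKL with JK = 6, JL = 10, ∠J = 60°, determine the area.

Area = (1/2)(6)(10) sin(60°) = (1/2)(6)(10)(sqrt(3)/2) = 15*sqrt(3)

15*sqrt(3)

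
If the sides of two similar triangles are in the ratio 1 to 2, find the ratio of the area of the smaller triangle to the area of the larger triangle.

Area scales with the square of linear dimensions. If every length is multiplied by 1/2, then the area is multiplied by (1/2)^2 = 1/4.
The area ratio is 1:4.

1:4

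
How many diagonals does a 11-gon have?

Each of the 11 vertices connects to 8 non-adjacent vertices via diagonals.
Total connections = 11 × 8 = 88, but each diagonal is counted twice.
Number of diagonals = 88 / 2 = 44.

44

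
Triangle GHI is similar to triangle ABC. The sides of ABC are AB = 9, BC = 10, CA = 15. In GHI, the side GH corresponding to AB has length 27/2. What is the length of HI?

k = 27/2/9 = 3/2. HI = 3/2 * 10 = 15.

15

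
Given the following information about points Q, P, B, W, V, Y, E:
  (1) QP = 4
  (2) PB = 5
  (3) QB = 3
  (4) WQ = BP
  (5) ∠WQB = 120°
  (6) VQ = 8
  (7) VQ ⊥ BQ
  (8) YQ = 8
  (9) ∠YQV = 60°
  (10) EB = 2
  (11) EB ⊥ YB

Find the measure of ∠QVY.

Step 1: By the law of cosines on triangle VQY: VY² = 8² + 8² − 2·8·8·cos(60°) = 64, so VY = 8.
Step 2: By the inverse law of cosines on triangle QVY: cos(∠QVY) = (8² + 8² − 8²) / (2·8·8) = 64/128 = 0.5, so ∠QVY = 60°.

Therefore, the measure of angle ∠QVY = 60°.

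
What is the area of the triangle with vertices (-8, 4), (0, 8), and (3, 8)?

Using the Shoelace formula for a triangle:
Area = (1/2)|x0(y1 - y2) + x1(y2 - y0) + x2(y0 - y1)|
Area = (1/2)|-8(8 - 8) + 0(8 - 4) + 3(4 - 8)|
Area = (1/2)|0 + 0 + -12|
Area = (1/2)|-12|
Area = (1/2)(12)
Area = 6

6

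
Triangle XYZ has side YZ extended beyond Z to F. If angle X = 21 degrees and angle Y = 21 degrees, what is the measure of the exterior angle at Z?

Exterior angle = 21 + 21 = 42 degrees (exterior angle theorem).

42 degrees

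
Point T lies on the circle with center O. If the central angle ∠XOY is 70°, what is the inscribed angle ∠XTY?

An inscribed angle intercepts an arc from a point on the circle, while the central angle intercepts the same arc from the center.
The inscribed angle is always half the central angle: 70° / 2 = 35°.

35°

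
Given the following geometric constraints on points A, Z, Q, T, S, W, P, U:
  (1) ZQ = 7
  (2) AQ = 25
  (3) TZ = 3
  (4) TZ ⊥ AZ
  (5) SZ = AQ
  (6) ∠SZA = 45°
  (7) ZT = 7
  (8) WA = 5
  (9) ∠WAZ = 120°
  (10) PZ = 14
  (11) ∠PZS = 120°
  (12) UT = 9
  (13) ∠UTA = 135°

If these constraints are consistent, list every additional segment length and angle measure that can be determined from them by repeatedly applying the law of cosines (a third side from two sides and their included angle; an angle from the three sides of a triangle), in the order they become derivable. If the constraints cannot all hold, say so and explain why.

These constraints are not satisfiable: (3) TZ = 3 and (7) ZT = 7 assign two different lengths to the same segment. No planar figure meets all of them, so nothing further can be derived.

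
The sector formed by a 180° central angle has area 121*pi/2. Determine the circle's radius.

The sector covers 180°/360° = 1/2 of the full circle.
Full circle area = 121*pi/2 / 1/2 = 121*pi.
Since full area = πr², we get r² = 121*pi/π = 121, so r = 11.

11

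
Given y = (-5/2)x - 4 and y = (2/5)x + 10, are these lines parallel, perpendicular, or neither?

Slope of line 1: m1 = -5/2
Slope of line 2: m2 = 2/5
m1 * m2 = -1, so perpendicular.

Perpendicular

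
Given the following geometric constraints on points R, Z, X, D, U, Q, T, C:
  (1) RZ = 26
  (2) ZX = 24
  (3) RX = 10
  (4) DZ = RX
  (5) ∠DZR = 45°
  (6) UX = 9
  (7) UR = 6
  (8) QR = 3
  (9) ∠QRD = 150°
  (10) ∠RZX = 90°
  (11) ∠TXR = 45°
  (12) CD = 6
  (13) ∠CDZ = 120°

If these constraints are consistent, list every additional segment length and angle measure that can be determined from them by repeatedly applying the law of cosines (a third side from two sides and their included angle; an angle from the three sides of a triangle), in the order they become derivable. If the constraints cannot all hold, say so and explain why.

These constraints are not satisfiable: (1), (2) and (3) fix all three sides of triangle RZX, so by the law of cosines cos(∠RZX) = (26² + 24² − 10²) / (2·26·24) = 0.9231, i.e. ∠RZX ≈ 22.62°, which contradicts (10) ∠RZX = 90°. No planar figure meets all of them, so nothing further can be derived.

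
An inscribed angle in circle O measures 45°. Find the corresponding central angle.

By the inscribed angle theorem, the central angle is twice the inscribed angle.
Central angle = 2 × 45° = 90°

90°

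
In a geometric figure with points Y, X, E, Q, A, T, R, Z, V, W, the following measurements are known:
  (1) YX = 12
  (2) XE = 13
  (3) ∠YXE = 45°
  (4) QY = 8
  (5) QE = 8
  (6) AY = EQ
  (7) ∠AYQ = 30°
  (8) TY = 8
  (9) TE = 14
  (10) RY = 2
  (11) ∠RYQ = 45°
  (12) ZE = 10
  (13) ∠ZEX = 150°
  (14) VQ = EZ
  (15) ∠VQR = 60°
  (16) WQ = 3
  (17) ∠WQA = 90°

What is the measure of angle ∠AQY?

From the given relations: AY = EQ = 8.
Step 1: By the law of cosines on triangle QYA: QA² = 8² + 8² − 2·8·8·cos(30°) = 17.15, so QA ≈ 4.14.
Step 2: By the inverse law of cosines on triangle AQY: cos(∠AQY) = (4.14² + 8² − 8²) / (2·4.14·8) = 17.15/66.26 = 0.2588, so ∠AQY = 75°.

Therefore, the measure of angle ∠AQY = 75°.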